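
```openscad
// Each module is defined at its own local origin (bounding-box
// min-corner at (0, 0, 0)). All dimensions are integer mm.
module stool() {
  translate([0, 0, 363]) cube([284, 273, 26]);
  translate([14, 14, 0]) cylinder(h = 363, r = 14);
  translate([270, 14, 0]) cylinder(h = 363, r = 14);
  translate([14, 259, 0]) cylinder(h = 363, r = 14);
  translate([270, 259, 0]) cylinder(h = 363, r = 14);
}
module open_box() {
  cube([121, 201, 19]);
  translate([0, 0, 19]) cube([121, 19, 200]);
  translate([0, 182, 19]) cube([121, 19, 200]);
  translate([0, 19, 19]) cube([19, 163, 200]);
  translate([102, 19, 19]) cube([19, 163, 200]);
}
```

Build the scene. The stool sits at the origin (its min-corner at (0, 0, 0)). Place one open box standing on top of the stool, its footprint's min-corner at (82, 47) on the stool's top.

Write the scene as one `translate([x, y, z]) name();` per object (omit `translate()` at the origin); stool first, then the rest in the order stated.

stool();
translate([82, 47, 389]) open_box();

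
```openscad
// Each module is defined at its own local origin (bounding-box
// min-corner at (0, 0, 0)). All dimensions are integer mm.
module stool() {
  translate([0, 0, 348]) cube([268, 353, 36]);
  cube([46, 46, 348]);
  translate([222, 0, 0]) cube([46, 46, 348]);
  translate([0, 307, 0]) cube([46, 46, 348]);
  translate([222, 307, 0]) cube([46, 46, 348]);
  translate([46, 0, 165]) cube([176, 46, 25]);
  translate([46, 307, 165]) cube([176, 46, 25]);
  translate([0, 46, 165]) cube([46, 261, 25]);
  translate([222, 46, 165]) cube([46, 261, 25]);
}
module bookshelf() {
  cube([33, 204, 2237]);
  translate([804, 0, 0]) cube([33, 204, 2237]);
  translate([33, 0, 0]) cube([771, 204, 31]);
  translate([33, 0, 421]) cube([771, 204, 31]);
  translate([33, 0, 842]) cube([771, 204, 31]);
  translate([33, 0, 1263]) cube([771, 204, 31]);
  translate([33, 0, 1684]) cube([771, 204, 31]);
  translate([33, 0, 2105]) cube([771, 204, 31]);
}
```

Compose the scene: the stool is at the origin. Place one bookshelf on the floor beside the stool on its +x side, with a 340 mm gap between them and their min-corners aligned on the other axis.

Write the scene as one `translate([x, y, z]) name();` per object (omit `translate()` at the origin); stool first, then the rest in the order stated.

stool();
translate([608, 0, 0]) bookshelf();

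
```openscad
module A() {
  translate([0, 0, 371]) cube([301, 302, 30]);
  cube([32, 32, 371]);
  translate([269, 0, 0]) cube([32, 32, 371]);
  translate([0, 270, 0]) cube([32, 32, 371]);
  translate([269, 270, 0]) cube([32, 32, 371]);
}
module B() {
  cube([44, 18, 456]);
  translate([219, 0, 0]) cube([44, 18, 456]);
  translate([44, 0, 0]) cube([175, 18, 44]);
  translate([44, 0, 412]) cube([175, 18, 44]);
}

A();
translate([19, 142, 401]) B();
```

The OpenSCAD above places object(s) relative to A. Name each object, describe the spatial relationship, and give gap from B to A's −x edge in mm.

The picture frame's min-x is at 19; the stool's min-x is 0; gap = 19 mm.

A is a stool. B is a picture frame. The picture frame is on top of the stool, centred. The gap from the picture frame to the stool's −x edge is 19 mm.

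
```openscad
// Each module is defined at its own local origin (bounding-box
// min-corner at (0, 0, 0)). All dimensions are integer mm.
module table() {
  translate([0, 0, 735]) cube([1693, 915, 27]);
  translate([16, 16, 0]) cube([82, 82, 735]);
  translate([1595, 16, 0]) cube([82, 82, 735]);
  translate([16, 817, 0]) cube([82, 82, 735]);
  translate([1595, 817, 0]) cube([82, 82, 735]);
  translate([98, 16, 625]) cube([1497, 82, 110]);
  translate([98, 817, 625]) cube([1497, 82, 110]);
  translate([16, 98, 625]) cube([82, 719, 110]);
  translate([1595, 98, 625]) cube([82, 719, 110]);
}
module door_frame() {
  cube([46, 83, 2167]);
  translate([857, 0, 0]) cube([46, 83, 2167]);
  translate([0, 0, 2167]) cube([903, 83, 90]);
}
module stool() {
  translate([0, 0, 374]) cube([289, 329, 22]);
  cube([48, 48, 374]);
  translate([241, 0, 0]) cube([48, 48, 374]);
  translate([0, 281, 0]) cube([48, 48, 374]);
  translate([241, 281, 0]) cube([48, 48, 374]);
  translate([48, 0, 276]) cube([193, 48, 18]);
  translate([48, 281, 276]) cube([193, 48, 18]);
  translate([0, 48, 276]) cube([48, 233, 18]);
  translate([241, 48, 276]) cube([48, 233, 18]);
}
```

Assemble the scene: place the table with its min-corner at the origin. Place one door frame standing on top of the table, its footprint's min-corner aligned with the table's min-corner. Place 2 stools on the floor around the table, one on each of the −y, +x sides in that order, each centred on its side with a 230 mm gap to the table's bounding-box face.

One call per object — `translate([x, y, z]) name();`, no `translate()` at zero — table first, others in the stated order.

table();
translate([0, 0, 762]) door_frame();
translate([702, -559, 0]) stool();
translate([1923, 293, 0]) stool();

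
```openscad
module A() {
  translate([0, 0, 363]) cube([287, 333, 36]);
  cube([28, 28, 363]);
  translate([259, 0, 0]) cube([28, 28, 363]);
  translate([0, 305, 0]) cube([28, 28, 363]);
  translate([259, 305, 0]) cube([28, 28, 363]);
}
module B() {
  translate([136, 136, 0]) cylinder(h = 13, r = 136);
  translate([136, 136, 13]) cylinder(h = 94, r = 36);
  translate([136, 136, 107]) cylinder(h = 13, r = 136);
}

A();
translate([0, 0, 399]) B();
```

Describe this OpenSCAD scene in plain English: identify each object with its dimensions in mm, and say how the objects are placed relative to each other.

A is a four-legged stool. The seat is 287×333 mm, 36 mm thick, top at z = 399 mm. It stands on four square legs, each 28×28 mm in cross-section, from z = 0 to the seat underside, each flush with a corner of the seat.

B is a spool: two coaxial disc flanges of radius 136 mm and thickness 13 mm, joined by a core cylinder of radius 36 mm and height 94 mm. The lower flange rests on z = 0 and the three cylinders share a vertical axis.

The spool is on top of the stool.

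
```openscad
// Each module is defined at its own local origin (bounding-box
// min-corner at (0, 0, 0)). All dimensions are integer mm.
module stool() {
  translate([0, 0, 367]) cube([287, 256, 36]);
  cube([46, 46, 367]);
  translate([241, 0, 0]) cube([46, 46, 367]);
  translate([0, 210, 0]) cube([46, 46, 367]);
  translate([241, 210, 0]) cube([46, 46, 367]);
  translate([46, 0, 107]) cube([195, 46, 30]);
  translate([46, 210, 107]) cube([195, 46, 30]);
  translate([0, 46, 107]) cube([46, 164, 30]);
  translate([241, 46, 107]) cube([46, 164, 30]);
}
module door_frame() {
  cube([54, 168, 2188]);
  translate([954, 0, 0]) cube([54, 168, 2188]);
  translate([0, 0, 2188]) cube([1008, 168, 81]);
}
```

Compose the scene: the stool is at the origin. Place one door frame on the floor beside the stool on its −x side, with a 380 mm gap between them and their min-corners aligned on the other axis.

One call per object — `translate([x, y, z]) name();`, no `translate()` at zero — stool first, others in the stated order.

stool();
translate([-1388, 0, 0]) door_frame();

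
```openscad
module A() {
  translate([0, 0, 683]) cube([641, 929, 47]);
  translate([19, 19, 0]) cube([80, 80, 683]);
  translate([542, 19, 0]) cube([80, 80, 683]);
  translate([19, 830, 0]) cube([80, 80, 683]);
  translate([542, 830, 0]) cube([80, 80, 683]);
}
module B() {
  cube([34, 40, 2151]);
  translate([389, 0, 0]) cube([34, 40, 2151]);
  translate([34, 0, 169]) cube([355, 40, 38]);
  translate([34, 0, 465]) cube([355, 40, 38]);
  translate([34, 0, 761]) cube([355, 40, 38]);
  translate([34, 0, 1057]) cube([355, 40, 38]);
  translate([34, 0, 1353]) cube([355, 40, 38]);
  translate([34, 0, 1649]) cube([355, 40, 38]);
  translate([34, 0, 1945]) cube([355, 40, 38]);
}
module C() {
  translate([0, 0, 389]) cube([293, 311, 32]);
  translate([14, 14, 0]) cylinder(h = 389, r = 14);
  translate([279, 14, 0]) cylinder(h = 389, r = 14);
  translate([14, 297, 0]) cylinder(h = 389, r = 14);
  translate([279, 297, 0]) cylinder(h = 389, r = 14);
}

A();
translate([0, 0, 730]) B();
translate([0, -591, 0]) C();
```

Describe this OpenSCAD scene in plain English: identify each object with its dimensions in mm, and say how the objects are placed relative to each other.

A is a rectangular dining table. The top is 641×929×47 mm with its upper surface at z = 730 mm. It stands on four 80×80 mm square legs, each inset 19 mm from the nearest pair of top edges, running from the floor to the underside of the top.

B is a wooden ladder with two side rails of 34×40 mm section and 2151 mm height, set 423 mm apart overall. Between them run 7 rectangular rungs (40 mm deep, 38 mm thick), front faces flush with the rails' −y face. The bottom of the first rung is 169 mm above the floor and each subsequent rung is 296 mm higher than the one below.

C is a simple wooden stool: a rectangular seat 293 mm (x) by 311 mm (y), 32 mm thick, top face at z = 421 mm, on four round legs, each 28 mm in diameter. The legs rest on z = 0, each leg's axis is inset half a diameter from the nearest pair of seat edges (so the leg's bounding box is flush with the corner).

The ladder is on top of the table. The stool is on the floor beside the table on its −y side.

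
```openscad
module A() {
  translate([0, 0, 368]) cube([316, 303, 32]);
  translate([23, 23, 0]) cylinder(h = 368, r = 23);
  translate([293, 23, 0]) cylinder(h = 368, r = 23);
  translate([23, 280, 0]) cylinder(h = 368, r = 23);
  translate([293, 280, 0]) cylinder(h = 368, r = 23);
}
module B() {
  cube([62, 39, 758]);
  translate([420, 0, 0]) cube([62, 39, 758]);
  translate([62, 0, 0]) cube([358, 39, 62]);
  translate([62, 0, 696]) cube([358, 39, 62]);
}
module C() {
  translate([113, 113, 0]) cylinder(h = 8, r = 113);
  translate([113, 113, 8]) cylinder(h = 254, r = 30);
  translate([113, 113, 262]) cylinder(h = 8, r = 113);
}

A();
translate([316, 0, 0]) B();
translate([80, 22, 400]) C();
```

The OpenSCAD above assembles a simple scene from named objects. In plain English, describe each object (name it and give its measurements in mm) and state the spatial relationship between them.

A is a simple wooden stool: a rectangular seat 316 mm (x) by 303 mm (y), 32 mm thick, top face at z = 400 mm, on four round legs, each 46 mm in diameter. The legs rest on z = 0, each leg's axis is inset half a diameter from the nearest pair of seat edges (so the leg's bounding box is flush with the corner).

B is a rectangular picture frame lying in the x–z plane (depth along y). The opening is 358 mm wide (x) by 634 mm tall (z), surrounded by a border 62 mm wide on all four sides. The frame is 39 mm deep and is made of two full-height vertical stiles with two horizontal rails fitted between them.

C is a spool: two coaxial disc flanges of radius 113 mm and thickness 8 mm, joined by a core cylinder of radius 30 mm and height 254 mm. The lower flange rests on z = 0 and the three cylinders share a vertical axis.

The picture frame is against the stool's +x side, with their −y faces flush. The spool is on top of the stool.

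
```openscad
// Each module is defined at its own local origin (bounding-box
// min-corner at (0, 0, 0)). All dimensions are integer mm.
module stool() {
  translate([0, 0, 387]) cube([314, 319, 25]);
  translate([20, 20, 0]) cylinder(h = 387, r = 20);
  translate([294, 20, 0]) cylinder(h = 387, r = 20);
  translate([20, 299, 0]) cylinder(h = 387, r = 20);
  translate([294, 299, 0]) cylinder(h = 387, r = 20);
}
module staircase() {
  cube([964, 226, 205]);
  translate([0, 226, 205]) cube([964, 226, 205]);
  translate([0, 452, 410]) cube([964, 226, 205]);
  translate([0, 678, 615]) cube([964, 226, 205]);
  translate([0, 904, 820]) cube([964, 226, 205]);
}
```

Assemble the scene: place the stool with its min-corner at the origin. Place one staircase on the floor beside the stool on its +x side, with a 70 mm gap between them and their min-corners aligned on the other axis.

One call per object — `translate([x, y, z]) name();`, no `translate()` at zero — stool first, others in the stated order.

stool();
translate([384, 0, 0]) staircase();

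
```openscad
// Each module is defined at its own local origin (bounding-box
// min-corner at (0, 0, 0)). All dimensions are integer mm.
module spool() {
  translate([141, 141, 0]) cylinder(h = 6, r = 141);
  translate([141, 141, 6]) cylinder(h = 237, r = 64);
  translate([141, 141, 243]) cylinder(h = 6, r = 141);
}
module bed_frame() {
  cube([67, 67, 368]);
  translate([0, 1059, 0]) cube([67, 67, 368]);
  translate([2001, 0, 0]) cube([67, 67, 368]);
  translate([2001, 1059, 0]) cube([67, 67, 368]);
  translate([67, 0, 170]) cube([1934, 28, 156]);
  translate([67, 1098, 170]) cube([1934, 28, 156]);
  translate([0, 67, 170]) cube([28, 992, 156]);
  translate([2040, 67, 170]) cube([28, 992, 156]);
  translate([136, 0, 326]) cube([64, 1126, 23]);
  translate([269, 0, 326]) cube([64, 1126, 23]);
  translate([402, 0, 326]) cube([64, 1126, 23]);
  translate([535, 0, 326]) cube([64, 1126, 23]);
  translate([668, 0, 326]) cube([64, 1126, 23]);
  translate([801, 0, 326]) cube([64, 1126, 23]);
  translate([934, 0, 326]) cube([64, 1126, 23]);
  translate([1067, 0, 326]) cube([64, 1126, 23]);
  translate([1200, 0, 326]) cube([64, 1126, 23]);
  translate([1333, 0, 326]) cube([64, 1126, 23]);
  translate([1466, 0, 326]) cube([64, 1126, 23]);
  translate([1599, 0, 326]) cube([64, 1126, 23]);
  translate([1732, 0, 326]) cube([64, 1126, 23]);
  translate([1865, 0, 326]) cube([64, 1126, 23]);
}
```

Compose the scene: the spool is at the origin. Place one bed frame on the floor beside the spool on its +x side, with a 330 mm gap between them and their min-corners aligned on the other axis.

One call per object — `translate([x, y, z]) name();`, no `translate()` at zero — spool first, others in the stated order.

spool();
translate([612, 0, 0]) bed_frame();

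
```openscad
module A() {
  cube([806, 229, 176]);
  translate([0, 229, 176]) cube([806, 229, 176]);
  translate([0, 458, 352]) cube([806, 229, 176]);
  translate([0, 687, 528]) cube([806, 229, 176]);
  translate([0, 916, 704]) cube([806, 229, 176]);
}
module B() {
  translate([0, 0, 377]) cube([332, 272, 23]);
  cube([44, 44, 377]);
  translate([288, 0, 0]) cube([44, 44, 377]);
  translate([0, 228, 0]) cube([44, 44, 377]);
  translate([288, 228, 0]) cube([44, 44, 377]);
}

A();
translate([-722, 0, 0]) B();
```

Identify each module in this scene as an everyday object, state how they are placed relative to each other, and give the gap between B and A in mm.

The stool's nearest face is 390 mm from the staircase's −x face.

A is a staircase. B is a stool. The stool is on the floor beside the staircase on its −x side. The gap between the stool and the staircase is 390 mm.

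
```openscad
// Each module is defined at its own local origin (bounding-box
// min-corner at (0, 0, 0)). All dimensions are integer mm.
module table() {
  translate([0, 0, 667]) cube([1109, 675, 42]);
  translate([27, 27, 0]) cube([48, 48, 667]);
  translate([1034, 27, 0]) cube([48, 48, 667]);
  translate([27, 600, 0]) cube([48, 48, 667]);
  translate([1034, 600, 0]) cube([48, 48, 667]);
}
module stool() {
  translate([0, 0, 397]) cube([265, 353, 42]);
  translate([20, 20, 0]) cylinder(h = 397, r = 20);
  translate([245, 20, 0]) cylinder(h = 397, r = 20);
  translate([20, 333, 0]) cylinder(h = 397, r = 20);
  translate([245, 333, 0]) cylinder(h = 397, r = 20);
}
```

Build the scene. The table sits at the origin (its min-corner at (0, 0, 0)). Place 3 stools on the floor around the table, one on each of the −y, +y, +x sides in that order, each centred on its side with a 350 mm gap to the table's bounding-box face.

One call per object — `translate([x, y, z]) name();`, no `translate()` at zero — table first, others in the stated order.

table();
translate([422, -703, 0]) stool();
translate([422, 1025, 0]) stool();
translate([1459, 161, 0]) stool();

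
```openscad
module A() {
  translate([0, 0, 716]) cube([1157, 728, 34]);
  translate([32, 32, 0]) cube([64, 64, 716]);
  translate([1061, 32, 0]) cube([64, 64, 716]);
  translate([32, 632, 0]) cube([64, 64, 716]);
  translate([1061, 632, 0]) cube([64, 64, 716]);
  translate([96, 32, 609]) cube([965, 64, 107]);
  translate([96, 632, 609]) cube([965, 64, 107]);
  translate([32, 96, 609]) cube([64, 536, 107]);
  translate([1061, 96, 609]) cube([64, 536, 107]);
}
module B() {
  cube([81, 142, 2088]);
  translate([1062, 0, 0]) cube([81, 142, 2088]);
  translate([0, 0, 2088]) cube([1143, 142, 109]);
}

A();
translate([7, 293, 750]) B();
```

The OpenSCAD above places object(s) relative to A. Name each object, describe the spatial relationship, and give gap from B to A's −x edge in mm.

A is a table. B is a door frame. The door frame is on top of the table, centred. The gap from the door frame to the table's −x edge is 7 mm.

The door frame's min-x is at 7; the table's min-x is 0; gap = 7 mm.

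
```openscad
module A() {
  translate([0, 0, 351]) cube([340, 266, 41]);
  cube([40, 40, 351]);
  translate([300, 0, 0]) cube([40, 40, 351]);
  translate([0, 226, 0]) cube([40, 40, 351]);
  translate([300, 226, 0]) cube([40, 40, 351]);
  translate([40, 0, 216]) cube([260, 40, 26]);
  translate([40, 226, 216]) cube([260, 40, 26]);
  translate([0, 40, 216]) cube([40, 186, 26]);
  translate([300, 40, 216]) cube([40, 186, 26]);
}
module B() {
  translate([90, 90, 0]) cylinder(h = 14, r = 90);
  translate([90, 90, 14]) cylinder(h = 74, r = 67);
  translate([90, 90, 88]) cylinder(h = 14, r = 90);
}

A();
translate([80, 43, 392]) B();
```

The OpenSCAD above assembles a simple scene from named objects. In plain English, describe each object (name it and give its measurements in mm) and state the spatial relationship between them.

A is a simple wooden stool: a rectangular seat 340 mm (x) by 266 mm (y), 41 mm thick, top face at z = 392 mm, on four square legs, each 40×40 mm in cross-section. The legs rest on z = 0, each flush with a corner of the seat. Four stretchers, 40 mm wide and 26 mm tall, connect adjacent legs with their undersides at z = 216 mm, each running between the inner faces of the legs it joins and aligned with the legs' outer faces on the other axis.

B is a spool: two coaxial disc flanges of radius 90 mm and thickness 14 mm, joined by a core cylinder of radius 67 mm and height 74 mm. The lower flange rests on z = 0 and the three cylinders share a vertical axis.

The spool is on top of the stool, centred.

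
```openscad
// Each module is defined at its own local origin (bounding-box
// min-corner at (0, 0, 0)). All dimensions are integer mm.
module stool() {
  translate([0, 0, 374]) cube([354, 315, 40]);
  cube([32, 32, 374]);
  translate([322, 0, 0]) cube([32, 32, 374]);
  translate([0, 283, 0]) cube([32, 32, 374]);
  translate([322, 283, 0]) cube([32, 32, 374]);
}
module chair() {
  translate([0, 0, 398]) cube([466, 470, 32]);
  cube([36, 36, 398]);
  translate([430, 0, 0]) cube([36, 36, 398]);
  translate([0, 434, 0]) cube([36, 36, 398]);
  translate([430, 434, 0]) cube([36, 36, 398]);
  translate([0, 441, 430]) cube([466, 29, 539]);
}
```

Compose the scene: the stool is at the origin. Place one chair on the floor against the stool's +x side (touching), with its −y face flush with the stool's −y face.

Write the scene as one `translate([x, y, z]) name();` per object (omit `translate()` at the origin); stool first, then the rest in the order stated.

stool();
translate([354, 0, 0]) chair();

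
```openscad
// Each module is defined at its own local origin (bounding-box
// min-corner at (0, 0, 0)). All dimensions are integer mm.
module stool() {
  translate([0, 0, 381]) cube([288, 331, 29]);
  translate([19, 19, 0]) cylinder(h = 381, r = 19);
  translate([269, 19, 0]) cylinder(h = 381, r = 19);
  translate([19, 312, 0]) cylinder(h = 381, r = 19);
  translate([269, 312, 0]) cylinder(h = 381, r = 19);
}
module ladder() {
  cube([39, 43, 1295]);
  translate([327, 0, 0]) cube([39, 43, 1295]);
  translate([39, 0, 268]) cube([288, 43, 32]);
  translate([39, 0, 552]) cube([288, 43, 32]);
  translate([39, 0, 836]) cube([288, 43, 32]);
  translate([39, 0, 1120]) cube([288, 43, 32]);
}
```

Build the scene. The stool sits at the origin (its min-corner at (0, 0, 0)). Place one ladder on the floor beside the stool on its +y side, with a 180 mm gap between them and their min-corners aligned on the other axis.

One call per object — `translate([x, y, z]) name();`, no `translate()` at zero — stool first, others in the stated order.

stool();
translate([0, 511, 0]) ladder();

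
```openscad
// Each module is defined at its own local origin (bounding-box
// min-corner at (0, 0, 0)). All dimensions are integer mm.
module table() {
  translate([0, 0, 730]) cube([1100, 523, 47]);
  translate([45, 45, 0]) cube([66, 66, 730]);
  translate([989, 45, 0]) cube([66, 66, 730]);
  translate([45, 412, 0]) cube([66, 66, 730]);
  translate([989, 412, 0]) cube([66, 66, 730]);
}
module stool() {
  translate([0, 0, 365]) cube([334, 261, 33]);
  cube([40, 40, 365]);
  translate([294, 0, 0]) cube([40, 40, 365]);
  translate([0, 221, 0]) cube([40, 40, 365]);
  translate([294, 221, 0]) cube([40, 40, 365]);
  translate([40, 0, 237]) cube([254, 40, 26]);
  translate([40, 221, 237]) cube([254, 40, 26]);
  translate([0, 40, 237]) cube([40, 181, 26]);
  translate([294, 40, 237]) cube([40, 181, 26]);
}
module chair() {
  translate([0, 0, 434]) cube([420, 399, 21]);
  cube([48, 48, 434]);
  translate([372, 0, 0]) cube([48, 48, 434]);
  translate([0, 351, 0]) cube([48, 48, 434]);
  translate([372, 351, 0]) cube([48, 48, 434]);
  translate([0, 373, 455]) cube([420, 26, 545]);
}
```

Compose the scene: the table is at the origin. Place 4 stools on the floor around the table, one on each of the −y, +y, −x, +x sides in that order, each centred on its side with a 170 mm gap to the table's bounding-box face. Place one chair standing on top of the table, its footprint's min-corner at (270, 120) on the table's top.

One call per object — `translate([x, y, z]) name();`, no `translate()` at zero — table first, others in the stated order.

table();
translate([383, -431, 0]) stool();
translate([383, 693, 0]) stool();
translate([-504, 131, 0]) stool();
translate([1270, 131, 0]) stool();
translate([270, 120, 777]) chair();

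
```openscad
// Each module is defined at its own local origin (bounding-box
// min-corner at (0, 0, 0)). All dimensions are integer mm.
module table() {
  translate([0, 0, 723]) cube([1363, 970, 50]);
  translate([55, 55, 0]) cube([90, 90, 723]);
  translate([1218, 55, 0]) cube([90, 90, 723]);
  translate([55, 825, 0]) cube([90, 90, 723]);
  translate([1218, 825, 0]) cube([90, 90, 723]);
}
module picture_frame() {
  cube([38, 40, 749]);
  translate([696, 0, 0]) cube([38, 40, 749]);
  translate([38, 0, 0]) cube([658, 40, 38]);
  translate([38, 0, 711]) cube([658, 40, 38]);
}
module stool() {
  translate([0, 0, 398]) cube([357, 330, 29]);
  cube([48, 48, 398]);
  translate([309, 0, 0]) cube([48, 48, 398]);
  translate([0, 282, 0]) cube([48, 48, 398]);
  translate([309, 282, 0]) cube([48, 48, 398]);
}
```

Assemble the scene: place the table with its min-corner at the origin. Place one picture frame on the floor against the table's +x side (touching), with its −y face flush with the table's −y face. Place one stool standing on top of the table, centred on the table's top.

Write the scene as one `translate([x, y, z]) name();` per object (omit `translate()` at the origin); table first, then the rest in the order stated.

table();
translate([1363, 0, 0]) picture_frame();
translate([503, 320, 773]) stool();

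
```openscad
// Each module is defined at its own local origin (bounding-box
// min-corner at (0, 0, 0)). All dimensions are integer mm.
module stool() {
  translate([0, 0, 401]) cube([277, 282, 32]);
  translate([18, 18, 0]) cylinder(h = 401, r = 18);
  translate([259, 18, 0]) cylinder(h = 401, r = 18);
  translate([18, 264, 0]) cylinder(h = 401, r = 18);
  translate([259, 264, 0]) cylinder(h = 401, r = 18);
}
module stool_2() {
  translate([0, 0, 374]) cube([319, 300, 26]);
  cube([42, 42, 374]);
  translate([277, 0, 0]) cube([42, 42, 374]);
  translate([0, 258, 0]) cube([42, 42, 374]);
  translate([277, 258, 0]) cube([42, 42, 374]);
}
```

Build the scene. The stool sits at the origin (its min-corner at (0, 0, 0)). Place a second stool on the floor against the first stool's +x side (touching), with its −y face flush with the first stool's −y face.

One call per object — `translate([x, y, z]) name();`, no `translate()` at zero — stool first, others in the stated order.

stool();
translate([277, 0, 0]) stool_2();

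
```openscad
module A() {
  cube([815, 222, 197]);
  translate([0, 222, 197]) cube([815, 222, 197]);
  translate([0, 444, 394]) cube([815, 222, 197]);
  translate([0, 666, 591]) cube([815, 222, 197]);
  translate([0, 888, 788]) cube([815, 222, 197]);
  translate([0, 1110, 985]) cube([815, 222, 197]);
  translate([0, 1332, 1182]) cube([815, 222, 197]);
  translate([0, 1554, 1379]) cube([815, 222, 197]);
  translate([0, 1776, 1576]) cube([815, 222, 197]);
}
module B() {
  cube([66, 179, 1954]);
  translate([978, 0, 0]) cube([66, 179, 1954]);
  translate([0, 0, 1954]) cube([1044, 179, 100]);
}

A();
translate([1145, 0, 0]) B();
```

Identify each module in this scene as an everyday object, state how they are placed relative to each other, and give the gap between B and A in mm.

The door frame's nearest face is 330 mm from the staircase's +x face.

A is a staircase. B is a door frame. The door frame is on the floor beside the staircase on its +x side. The gap between the door frame and the staircase is 330 mm.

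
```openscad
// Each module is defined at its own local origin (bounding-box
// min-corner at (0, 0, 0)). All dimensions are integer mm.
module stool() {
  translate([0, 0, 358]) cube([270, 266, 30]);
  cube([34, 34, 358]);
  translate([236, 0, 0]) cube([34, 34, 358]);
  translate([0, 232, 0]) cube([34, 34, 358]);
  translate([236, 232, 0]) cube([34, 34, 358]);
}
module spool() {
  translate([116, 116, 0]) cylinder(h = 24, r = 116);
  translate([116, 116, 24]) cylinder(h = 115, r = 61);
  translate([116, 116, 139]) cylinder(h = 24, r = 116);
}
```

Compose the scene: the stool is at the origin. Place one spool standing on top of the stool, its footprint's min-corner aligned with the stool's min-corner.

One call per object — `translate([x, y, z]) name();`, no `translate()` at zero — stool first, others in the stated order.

stool();
translate([0, 0, 388]) spool();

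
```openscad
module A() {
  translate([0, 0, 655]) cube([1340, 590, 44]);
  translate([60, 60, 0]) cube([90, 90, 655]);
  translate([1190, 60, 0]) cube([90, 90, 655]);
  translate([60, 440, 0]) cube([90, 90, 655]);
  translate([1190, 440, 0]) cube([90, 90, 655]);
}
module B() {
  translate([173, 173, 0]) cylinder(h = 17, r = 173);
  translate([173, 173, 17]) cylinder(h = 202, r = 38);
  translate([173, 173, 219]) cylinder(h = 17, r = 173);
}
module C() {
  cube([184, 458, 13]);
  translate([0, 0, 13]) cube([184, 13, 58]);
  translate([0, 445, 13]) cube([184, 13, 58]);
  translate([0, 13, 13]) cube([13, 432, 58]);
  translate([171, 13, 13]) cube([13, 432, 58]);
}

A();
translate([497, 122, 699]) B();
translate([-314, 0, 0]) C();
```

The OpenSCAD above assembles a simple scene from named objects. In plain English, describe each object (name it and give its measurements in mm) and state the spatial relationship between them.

A is a rectangular dining table. The top is 1340×590×44 mm with its upper surface at z = 699 mm. It stands on four 90×90 mm square legs, each inset 60 mm from the nearest pair of top edges, running from the floor to the underside of the top.

B is a spool: two coaxial disc flanges of radius 173 mm and thickness 17 mm, joined by a core cylinder of radius 38 mm and height 202 mm. The lower flange rests on z = 0 and the three cylinders share a vertical axis.

C is an open-topped rectangular box: outside dimensions 184×458×71 mm, with a uniform wall and base thickness of 13 mm. The base is a full 184×458 slab on the floor; four walls sit on top of the base. The front and back walls (the −y and +y sides) span the full width; the two side walls fit between them.

The spool is on top of the table, centred. The open box is on the floor beside the table on its −x side.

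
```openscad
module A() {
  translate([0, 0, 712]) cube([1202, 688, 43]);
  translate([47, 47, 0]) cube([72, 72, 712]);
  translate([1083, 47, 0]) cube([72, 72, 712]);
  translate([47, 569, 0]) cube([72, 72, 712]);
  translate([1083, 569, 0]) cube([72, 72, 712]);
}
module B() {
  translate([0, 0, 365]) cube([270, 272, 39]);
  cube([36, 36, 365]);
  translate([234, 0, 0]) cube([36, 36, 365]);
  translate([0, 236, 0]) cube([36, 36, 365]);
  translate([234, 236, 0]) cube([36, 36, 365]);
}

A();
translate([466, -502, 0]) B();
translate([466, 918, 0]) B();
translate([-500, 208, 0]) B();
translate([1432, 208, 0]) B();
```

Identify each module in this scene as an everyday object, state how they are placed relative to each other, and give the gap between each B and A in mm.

Each stool's nearest face is 230 mm from the table's bounding box.

A is a table. B is a stool. Four stools sit around the table at the −y, +y, −x, +x sides. The gap between each stool and the table is 230 mm.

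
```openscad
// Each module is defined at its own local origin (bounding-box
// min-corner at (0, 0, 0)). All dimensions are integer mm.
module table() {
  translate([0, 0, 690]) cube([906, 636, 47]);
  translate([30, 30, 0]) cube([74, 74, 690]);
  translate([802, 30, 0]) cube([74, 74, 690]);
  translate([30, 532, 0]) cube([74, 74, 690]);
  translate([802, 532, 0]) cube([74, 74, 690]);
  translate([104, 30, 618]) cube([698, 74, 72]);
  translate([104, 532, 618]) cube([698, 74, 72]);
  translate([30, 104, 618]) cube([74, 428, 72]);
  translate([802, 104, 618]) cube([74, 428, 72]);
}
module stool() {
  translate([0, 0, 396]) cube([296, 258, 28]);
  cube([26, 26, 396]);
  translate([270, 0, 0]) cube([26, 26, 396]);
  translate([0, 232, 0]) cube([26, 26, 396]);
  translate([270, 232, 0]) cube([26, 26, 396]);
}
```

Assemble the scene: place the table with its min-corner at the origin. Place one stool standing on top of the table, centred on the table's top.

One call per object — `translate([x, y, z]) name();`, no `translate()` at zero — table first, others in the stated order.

table();
translate([305, 189, 737]) stool();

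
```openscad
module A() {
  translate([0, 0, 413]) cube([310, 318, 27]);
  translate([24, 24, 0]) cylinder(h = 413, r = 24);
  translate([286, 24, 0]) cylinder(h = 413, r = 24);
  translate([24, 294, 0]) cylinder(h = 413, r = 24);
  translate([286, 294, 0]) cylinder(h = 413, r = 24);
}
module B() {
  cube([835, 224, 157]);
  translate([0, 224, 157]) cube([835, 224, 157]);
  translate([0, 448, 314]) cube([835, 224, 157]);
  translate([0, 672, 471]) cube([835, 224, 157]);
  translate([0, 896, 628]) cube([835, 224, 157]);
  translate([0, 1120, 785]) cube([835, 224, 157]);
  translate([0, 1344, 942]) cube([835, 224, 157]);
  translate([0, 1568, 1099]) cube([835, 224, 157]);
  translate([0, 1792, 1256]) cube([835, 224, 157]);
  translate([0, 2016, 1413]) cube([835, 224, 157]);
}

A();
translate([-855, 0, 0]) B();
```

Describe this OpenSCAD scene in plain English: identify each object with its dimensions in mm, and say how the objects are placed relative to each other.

A is a four-legged stool. The seat is 310×318 mm, 27 mm thick, top at z = 440 mm. It stands on four round legs, each 48 mm in diameter, from z = 0 to the seat underside, each leg's axis is inset half a diameter from the nearest pair of seat edges (so the leg's bounding box is flush with the corner).

B is a straight staircase of 10 solid steps. Each step is 835 mm wide (x), 224 mm deep (y, the going) and 157 mm tall (the rise). The first step rests on the floor; each subsequent step sits one going further in +y and one rise higher in +z, directly behind and above the previous step with no overlap.

The staircase is on the floor beside the stool on its −x side.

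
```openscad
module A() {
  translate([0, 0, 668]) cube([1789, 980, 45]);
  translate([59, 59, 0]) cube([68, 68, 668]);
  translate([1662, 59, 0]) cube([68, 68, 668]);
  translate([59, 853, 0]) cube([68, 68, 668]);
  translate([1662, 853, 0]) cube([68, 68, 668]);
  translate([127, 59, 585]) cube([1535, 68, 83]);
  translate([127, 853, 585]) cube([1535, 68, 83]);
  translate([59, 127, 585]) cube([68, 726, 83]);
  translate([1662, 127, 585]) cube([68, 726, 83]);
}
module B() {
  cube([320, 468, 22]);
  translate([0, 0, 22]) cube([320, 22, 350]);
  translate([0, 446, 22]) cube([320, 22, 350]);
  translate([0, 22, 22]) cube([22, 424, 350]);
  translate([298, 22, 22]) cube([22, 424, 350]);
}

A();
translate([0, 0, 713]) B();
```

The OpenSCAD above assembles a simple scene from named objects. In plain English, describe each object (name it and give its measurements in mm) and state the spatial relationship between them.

A is a table with a 1789×980 mm rectangular top, 45 mm thick, top surface at z = 713 mm, supported by four 68×68 mm square legs, each inset 59 mm from the nearest pair of top edges, running from the floor. Four apron rails, 68 mm thick and 83 mm tall, run between adjacent legs with their top edges flush with the underside of the top and their outer faces flush with the legs' outer faces.

B is an open-topped rectangular box: outside dimensions 320×468×372 mm, with a uniform wall and base thickness of 22 mm. The base is a full 320×468 slab on the floor; four walls sit on top of the base. The front and back walls (the −y and +y sides) span the full width; the two side walls fit between them.

The open box is on top of the table.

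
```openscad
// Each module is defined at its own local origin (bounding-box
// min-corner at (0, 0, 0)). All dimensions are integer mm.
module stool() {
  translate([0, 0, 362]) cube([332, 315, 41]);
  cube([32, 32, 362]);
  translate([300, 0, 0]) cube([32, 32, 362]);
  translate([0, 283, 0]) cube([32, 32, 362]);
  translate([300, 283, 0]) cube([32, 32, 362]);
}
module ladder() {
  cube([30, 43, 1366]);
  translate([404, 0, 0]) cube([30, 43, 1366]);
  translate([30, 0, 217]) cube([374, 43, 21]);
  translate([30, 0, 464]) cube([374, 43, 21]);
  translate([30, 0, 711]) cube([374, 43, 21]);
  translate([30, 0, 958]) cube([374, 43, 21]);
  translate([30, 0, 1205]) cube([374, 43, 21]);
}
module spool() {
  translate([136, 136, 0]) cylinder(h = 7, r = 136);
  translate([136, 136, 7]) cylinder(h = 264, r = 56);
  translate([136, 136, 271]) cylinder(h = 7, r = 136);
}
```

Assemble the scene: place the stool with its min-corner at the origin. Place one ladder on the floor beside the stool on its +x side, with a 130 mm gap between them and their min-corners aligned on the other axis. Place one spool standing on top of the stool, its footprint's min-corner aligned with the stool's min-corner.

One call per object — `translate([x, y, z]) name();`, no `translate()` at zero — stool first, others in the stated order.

stool();
translate([462, 0, 0]) ladder();
translate([0, 0, 403]) spool();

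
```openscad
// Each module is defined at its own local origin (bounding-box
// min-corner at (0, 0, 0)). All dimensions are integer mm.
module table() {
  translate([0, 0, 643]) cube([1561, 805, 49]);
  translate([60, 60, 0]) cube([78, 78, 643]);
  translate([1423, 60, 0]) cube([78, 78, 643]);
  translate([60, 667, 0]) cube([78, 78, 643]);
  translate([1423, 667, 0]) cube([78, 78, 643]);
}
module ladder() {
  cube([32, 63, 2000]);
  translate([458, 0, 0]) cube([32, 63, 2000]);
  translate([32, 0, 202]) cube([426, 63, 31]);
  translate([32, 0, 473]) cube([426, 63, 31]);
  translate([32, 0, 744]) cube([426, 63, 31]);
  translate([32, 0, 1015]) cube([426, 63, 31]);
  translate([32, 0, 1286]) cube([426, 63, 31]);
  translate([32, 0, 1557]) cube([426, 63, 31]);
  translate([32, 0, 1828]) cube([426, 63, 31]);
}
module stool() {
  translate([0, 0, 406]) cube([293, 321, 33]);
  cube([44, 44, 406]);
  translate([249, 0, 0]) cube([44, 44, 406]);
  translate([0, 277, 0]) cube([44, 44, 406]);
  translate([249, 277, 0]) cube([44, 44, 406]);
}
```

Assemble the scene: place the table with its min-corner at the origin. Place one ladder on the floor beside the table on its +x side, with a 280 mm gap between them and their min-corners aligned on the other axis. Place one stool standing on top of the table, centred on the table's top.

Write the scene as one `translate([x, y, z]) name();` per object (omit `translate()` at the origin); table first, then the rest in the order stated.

table();
translate([1841, 0, 0]) ladder();
translate([634, 242, 692]) stool();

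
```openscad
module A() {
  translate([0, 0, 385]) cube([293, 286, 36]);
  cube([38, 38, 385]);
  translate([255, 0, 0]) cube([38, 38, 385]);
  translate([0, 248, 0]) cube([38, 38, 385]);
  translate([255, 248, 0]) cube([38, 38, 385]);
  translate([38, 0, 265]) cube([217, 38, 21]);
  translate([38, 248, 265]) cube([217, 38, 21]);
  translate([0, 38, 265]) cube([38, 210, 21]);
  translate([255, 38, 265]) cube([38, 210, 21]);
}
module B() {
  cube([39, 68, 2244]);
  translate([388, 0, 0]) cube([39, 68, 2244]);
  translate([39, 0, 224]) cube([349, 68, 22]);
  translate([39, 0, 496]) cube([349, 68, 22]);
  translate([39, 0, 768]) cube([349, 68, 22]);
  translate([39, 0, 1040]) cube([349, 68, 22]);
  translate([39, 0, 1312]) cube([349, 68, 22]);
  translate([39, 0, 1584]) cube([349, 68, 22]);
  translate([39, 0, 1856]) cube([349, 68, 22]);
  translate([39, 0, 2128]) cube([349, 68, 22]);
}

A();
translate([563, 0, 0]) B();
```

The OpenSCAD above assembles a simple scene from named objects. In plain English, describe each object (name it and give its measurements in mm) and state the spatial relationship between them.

A is a four-legged stool. The seat is 293×286 mm, 36 mm thick, top at z = 421 mm. It stands on four square legs, each 38×38 mm in cross-section, from z = 0 to the seat underside, each flush with a corner of the seat. Four stretchers, 38 mm wide and 21 mm tall, connect adjacent legs with their undersides at z = 265 mm, each running between the inner faces of the legs it joins and aligned with the legs' outer faces on the other axis.

B is a wooden ladder with two side rails of 39×68 mm section and 2244 mm height, set 427 mm apart overall. Between them run 8 rectangular rungs (68 mm deep, 22 mm thick), front faces flush with the rails' −y face. The bottom of the first rung is 224 mm above the floor and each subsequent rung is 272 mm higher than the one below.

The ladder is on the floor beside the stool on its +x side.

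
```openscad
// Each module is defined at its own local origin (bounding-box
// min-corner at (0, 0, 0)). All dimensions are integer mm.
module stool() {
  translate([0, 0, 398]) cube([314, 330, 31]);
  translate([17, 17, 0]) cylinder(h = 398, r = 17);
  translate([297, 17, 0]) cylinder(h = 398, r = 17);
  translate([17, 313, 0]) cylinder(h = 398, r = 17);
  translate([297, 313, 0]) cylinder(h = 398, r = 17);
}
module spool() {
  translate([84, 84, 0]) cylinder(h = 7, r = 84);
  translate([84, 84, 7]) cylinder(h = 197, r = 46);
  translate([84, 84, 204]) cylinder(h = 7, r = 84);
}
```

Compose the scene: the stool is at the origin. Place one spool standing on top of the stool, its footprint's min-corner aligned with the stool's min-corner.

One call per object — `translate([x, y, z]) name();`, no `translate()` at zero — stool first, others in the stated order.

stool();
translate([0, 0, 429]) spool();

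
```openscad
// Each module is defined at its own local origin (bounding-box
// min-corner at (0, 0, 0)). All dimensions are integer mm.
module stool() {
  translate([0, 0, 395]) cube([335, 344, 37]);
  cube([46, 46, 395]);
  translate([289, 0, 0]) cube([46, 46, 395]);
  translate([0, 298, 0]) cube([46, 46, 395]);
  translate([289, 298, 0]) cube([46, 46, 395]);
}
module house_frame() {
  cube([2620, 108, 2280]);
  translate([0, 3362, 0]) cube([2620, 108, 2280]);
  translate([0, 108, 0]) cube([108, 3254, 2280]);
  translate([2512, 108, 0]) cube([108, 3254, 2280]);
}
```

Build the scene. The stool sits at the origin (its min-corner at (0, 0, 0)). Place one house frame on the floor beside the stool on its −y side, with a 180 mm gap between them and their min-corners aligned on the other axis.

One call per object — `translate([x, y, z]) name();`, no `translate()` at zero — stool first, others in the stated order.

stool();
translate([0, -3650, 0]) house_frame();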